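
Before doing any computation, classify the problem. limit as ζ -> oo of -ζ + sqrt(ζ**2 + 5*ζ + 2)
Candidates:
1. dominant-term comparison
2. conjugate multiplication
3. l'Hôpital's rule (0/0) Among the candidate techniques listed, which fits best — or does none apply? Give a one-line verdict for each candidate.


Best approach: conjugate multiplication — the ∞ − ∞ radical form is the exact trigger for the conjugate maneuver.
- dominant-term comparison: this limit is not decided by comparing leading-term growth at infinity.
- conjugate multiplication: applies; the problem has the shape this method handles.
- l'Hôpital's rule (0/0) — substitution produces ∞ − ∞ rather than a vanishing quotient; the rule needs a 0/0 ratio to act on.


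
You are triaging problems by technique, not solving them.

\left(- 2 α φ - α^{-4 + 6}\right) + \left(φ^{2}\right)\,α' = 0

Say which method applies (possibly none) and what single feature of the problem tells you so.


Method: the homogeneous substitution — the slope's numerator and denominator have matching total degree, so it depends only on α/φ and the ratio substitution collapses it. A Bernoulli rewrite works here as the equation stands — the homogeneous substitution is the more immediate reading.


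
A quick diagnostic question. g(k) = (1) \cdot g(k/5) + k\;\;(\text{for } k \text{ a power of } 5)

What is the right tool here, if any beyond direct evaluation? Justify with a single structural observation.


Best approach: the master substitution — treat m = log base 5 of k as the new clock: one recursion step advances m by one while k scales by 5.


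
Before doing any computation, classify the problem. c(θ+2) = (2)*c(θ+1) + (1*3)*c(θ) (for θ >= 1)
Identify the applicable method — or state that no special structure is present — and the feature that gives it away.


Method: the characteristic-root method — every coefficient is a fixed number and the forcing is zero — substitute r^θ and read off the root equation.


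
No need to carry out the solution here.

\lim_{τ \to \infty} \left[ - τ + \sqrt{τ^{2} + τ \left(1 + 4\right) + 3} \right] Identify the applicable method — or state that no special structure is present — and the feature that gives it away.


Best approach: conjugate multiplication — both pieces blow up but their difference is finite; the conjugate trick rationalizes \sqrt{τ^{2} + τ \left(1 + 4\right) + 3} - τ.


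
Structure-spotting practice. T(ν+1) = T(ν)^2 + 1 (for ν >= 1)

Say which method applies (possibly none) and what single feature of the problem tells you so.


Technique: no special technique — a nonlinear dependence on earlier terms breaks linearity, and with it every superposition-based closed form.


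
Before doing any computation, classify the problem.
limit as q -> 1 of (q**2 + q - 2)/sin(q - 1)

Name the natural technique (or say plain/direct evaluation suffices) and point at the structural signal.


Method: l'Hôpital's rule (0/0) — both numerator and denominator vanish at 1: the genuine 0/0 indeterminate that l'Hôpital exists for. Known elementary limits would finish this too — the rule just bypasses the case analysis.


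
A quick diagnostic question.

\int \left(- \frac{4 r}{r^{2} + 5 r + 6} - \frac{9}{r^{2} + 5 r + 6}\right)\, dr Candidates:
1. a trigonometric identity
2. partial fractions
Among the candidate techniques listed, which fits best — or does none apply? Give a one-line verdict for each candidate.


Verdict: partial fractions — once r^{2} + 5 r + 6 is factored, each root contributes a simple-fraction term; integrate them one at a time.
- a trigonometric identity: no sine or cosine appears, so there is nothing for a trigonometric identity to act on.
- partial fractions — yes, a natural case for it.


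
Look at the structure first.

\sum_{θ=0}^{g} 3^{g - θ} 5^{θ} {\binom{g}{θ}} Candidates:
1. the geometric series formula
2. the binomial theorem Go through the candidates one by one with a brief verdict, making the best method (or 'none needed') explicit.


Best approach: the binomial theorem — {\binom{g}{θ}} weighting matched powers of 5 and 3 is the expanded form of (5 + 3)^g — fold it back up.
- the geometric series formula: there is no constant term-to-term ratio.
- the binomial theorem: yes, a natural case for it.


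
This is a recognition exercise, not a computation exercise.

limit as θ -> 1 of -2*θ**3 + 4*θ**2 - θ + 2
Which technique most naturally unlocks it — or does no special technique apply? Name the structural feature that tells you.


Technique: no special technique — no zero denominators, no indeterminate clash at 1 — substitute and read off the value.


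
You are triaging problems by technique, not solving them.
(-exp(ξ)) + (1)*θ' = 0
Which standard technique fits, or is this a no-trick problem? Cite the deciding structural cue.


Diagnosis: no special technique — solved for the derivative, no θ appears — this is antidifferentiation in ξ wearing ODE clothing.


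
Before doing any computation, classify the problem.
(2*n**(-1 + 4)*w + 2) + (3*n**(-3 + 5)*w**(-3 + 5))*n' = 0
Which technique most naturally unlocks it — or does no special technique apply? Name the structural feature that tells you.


Best approach: the exact-equation method — because the two cross partials coincide, the form is conservative as written — recover its potential in (w, n).


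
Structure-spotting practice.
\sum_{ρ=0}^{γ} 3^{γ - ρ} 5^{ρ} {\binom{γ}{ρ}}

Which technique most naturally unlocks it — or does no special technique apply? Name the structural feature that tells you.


Verdict: the binomial theorem — the summand is term ρ of a binomial expansion in 5 and 3; the whole sum is a single power.


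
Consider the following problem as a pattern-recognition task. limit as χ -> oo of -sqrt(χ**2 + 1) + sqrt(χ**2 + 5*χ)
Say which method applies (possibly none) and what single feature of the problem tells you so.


Best approach: conjugate multiplication — both pieces blow up but their difference is finite; the conjugate trick rationalizes sqrt(χ**2 + 5*χ) - sqrt(χ**2 + 1).


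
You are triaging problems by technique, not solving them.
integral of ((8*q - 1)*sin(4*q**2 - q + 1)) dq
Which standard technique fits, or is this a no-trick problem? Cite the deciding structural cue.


Best approach: u-substitution — viewed as a product, the integrand is a composition evaluated at 4*q**2 - q + 1 times (a constant multiple of) that inner expression's derivative, so u = 4*q**2 - q + 1 makes it elementary.


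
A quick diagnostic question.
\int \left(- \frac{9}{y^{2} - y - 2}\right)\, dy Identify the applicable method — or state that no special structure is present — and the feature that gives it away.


Verdict: partial fractions — the denominator y^{2} - y - 2 factors, so the quotient decomposes into elementary partial fractions term by term.


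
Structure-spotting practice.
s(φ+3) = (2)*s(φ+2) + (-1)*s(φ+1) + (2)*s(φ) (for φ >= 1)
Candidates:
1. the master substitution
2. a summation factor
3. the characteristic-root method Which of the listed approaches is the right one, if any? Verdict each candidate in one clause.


Method: the characteristic-root method — linear, homogeneous, constant coefficients: solutions of the form r^φ exist — find the roots of the characteristic polynomial.
- the master substitution — the recursion shifts the index rather than dividing it.
- a summation factor: the recurrence reaches back more than one step, outside the first-order family a summation factor normalizes.
- the characteristic-root method: a fit — the right tool for this form.


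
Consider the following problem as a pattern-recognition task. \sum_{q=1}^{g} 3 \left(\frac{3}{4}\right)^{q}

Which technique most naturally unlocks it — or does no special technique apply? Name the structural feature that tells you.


Technique: the geometric series formula — check a ratio of consecutive terms: it is \frac{3}{4}, independent of the index, so the geometric formula closes the sum.


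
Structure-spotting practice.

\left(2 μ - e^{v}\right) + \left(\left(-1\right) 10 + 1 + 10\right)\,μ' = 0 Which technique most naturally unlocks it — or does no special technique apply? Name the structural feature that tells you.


Verdict: a linear integrating factor — μ enters only linearly with coefficient 2; multiply by exp of the integral of 2 and the left side becomes one derivative.


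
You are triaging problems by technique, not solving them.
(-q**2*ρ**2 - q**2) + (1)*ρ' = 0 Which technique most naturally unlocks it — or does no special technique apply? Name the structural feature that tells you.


Verdict: separation of variables — all dependence on the two variables factors apart, the defining separable shape.


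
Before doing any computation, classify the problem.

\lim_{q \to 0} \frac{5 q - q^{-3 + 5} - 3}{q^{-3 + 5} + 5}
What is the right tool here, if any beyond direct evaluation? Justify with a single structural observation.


Method: no special technique — the expression is continuous at 0 — substitute and evaluate; no indeterminate form appears.


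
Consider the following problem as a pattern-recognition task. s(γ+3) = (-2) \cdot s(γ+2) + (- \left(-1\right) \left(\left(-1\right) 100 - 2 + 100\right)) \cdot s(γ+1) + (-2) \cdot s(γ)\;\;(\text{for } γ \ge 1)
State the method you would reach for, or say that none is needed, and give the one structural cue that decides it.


Best approach: the characteristic-root method — no index-dependence in the weights and nothing inhomogeneous: classic characteristic-equation setup.


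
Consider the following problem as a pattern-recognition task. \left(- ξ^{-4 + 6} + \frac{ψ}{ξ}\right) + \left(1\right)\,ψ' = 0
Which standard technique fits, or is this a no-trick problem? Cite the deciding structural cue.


Technique: a linear integrating factor — linear in the unknown with genuine forcing: multiply through by the exponential of the integrated coefficient and the left side closes into one derivative.


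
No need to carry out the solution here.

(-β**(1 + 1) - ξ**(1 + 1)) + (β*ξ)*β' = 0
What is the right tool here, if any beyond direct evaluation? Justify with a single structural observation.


Diagnosis: the homogeneous substitution — scaling ξ and β together leaves the slope fixed — it depends only on β/ξ, so substitute the ratio. Rearranged, this also fits the Bernoulli template directly; the homogeneous substitution reads the structure without the rearrangement.


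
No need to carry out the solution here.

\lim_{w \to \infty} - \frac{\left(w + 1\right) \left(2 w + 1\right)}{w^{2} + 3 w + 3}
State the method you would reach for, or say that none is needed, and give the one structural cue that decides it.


Diagnosis: dominant-term comparison — at large w only the top-degree terms survive; compare the leading terms and the limit falls out. Viewed as a single quotient this is an ∞/∞ form — an at-infinity application of l'Hôpital's rule would also resolve it; comparing leading growth reads the answer without differentiating.


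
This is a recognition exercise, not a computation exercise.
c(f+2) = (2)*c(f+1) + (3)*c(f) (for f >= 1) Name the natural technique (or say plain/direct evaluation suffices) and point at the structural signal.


Best approach: the characteristic-root method — shift-invariance with fixed coefficients calls for exponential trials; the characteristic polynomial finds every r^f.


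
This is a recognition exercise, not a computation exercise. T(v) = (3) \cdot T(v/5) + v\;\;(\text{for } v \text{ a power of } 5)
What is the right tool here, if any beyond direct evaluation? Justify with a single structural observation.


Best approach: the master substitution — the argument shrinks by the factor 5, so measure the index on a logarithmic scale and the recursion becomes a shift.


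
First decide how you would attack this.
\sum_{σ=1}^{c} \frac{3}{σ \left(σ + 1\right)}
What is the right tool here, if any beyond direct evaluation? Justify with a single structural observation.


Technique: telescoping — \frac{3}{σ \left(σ + 1\right)} hides a difference of shifted reciprocals — decompose it and the middle of the sum vanishes.


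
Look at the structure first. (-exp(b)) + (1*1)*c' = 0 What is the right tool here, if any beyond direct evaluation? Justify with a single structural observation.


Verdict: no special technique — the slope is a function of b alone, so integrate both sides directly.


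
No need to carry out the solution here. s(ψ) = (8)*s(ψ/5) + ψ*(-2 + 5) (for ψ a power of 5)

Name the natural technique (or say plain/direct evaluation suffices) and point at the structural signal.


Diagnosis: the master substitution — the index is divided (ψ/5), not shifted — substitute ψ = 5^m to straighten it into a shift recurrence.


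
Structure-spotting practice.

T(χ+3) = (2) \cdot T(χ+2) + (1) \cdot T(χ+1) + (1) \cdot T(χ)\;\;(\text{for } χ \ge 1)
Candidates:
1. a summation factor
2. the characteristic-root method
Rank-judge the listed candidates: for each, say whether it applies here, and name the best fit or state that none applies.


Best approach: the characteristic-root method — no index-dependence in the weights and nothing inhomogeneous: classic characteristic-equation setup.
- a summation factor — a summation factor telescopes one-step recursions; this one carries higher-order memory.
- the characteristic-root method — yes, a natural case for it.


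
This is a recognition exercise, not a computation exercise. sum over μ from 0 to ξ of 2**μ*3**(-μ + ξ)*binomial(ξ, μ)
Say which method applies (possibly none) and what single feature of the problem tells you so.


Diagnosis: the binomial theorem — terms weighting binomial(ξ, μ) against matched powers of 2 and 3 reassemble into (2 + 3)^ξ by the binomial theorem.


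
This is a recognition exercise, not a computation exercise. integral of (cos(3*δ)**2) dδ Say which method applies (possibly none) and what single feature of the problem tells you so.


Diagnosis: a trigonometric identity — cos(3*δ)**2 calls for power reduction: rewrite via double angles before any antiderivative is attempted.


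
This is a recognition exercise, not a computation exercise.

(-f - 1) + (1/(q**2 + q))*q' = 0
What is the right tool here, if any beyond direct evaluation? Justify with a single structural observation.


Method: separation of variables — solved for the derivative, the right side splits multiplicatively into a function of each variable alone — divide and integrate each side. This doubles as a Bernoulli equation in the unknown as written; dividing and integrating works on it directly.


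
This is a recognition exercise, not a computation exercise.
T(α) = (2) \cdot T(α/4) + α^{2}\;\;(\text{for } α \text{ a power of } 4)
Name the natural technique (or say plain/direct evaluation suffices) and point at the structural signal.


Diagnosis: the master substitution — the argument shrinks by the factor 4, so measure the index on a logarithmic scale and the recursion becomes a shift.


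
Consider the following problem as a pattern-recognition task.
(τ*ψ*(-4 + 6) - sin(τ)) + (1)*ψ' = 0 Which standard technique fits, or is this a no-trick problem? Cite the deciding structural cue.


Method: a linear integrating factor — linear in the unknown with genuine forcing: multiply through by the exponential of the integrated coefficient and the left side closes into one derivative.


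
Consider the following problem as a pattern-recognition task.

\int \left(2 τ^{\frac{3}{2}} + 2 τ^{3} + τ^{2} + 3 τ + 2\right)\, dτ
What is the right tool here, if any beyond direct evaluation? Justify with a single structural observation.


Verdict: no special technique — nothing composite, nothing rational, nothing trigonometric — each constant-multiple power of τ integrates by the power rule alone.


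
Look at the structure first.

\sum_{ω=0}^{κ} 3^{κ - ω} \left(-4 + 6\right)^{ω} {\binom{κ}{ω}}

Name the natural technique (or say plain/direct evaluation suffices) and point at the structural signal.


Best approach: the binomial theorem — terms weighting {\binom{κ}{ω}} against matched powers of (-4 + 6) and 3 reassemble into ((-4 + 6) + 3)^κ by the binomial theorem.


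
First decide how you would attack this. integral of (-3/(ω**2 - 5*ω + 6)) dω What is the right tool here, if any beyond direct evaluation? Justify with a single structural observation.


Diagnosis: partial fractions — break ω**2 - 5*ω + 6 into its roots and the integral splits into logarithm-sized bites.


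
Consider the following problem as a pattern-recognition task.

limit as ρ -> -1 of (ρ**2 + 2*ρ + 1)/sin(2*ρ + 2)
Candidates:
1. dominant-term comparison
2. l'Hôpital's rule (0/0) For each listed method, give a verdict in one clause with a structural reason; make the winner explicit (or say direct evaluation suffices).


Technique: l'Hôpital's rule (0/0) — both numerator and denominator vanish at -1: the genuine 0/0 indeterminate that l'Hôpital exists for. The standard small-argument limits would also carry it; the rule is the systematic route.
- dominant-term comparison: this limit is not decided by comparing polynomial growth at infinity.
- l'Hôpital's rule (0/0): applicable, and directly so.


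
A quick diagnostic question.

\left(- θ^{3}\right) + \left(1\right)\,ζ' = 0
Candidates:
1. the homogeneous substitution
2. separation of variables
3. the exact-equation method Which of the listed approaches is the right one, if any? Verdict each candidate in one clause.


Diagnosis: no special technique — solved for the derivative, no ζ appears — this is antidifferentiation in θ wearing ODE clothing.
- the homogeneous substitution — solved for the derivative, the right side changes under joint scaling of the two variables.
- separation of variables — separation is only trivially available — with the unknown absent from the slope this is a direct integration, not a separation problem.
- the exact-equation method — no dependence on the unknown anywhere: exactness is a label without content here.


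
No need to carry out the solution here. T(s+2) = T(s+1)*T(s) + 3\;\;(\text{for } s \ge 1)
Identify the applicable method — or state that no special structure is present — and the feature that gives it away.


Method: no special technique — the unknown enters the rule nonlinearly, not as a weighted sum — no linear method is even well-posed.


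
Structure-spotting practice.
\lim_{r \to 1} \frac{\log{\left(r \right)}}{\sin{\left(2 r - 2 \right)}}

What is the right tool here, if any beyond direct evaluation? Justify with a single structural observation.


Technique: l'Hôpital's rule (0/0) — numerator and denominator both vanish at 1 — a genuine 0/0 form, which is exactly when l'Hôpital applies. A local series expansion at the point resolves it as well; the rule is the packaged version of that step.


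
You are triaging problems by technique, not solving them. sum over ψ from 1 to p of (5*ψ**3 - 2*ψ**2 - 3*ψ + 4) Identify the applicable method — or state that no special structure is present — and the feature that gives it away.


Best approach: no special technique — no ratio, no shift structure, no binomial pattern: sum the constant-multiple powers of ψ with known formulas.


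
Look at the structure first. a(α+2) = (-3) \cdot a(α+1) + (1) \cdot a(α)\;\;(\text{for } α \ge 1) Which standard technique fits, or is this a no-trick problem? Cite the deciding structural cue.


Technique: the characteristic-root method — fixed numeric weights on consecutive terms and no forcing term added: the root method in its home territory.


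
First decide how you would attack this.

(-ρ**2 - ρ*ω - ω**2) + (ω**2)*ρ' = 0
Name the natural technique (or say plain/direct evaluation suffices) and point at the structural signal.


Method: the homogeneous substitution — the slope's numerator and denominator share total degree; set v = ρ/ω and the equation drops to separable form.


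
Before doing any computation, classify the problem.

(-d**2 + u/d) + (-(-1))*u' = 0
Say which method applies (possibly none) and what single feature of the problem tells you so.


Best approach: a linear integrating factor — the unknown enters only to the first power against a nonzero forcing term — the integrating-factor template applies directly.


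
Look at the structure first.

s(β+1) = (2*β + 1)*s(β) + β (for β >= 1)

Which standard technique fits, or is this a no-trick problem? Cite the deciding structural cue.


Technique: a summation factor — it is first-order linear but the coefficient 2*β + 1 depends on the index, so multiply through by a summation factor to telescope it.


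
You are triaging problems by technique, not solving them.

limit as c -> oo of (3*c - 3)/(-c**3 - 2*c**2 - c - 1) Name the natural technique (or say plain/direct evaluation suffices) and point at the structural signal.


Best approach: dominant-term comparison — at large c only the top-degree terms survive; compare the leading terms and the limit falls out. As a single quotient, the ∞/∞ shape would yield to repeated differentiation as well — the growth comparison gets there in one look.


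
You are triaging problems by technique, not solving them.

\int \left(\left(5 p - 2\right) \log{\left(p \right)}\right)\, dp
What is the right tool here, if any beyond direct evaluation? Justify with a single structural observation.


Technique: integration by parts — one parts step with u = \log{\left(p \right)} trades the logarithm for an algebraic integrand.


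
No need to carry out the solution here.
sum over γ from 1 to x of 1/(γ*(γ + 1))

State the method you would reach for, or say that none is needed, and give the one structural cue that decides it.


Technique: telescoping — rewrite 1/(γ*(γ + 1)) as simple fractions and successive terms eat each other — only the edges survive.


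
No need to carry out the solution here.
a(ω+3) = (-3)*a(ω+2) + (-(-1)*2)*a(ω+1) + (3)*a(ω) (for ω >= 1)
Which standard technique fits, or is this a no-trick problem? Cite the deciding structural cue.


Technique: the characteristic-root method — no index-dependence in the weights and nothing inhomogeneous: classic characteristic-equation setup.


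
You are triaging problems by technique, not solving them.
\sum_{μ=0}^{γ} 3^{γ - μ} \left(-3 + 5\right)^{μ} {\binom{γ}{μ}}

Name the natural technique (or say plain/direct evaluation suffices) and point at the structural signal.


Diagnosis: the binomial theorem — the binomial coefficients weight matched powers of (-3 + 5) and 3, which is exactly the expansion of a binomial power.


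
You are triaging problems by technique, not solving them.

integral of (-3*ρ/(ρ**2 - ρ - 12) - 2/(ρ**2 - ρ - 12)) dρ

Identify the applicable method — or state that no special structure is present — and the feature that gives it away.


Verdict: partial fractions — a proper rational integrand over the factorable ρ**2 - ρ - 12: partial fractions reduce it to elementary pieces.


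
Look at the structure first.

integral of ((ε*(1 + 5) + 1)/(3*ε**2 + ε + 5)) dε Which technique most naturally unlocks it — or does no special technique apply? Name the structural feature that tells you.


Best approach: u-substitution — a chain-rule shadow: (ε*(1 + 5) + 1) alongside a function of 3*ε**2 + ε + 5 means u = 3*ε**2 + ε + 5 unwinds the composition in one step.


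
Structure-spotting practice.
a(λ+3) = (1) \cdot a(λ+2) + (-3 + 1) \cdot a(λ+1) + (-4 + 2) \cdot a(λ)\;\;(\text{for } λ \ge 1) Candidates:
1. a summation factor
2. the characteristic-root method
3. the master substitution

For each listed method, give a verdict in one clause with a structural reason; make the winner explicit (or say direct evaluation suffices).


Method: the characteristic-root method — no index-dependence in the weights and nothing inhomogeneous: classic characteristic-equation setup.
- a summation factor — the recurrence reaches back more than one step, outside the first-order family a summation factor normalizes.
- the characteristic-root method — a fit — the right tool for this form.
- the master substitution — the recursion shifts the index rather than dividing it.


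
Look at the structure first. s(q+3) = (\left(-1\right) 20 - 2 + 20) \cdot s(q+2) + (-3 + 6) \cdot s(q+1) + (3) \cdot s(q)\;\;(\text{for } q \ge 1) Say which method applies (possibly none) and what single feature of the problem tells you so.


Diagnosis: the characteristic-root method — fixed numeric weights on consecutive terms and no forcing term added: the root method in its home territory.


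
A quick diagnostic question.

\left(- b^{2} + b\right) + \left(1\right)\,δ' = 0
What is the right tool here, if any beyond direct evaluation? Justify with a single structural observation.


Technique: no special technique — solved for the derivative, no δ appears — this is antidifferentiation in b wearing ODE clothing.


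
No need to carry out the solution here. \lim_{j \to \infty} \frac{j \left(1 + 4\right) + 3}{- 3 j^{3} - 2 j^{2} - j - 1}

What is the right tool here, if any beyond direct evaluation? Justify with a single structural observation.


Verdict: dominant-term comparison — divide through by the highest power of j; every lower-order term dies and the dominant terms decide the limit. As a single quotient, the ∞/∞ shape would yield to repeated differentiation as well — the growth comparison gets there in one look.


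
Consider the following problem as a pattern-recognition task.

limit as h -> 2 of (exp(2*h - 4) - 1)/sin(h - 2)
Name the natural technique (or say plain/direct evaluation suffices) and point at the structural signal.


Diagnosis: l'Hôpital's rule (0/0) — the 0/0 form at 2 is the signature situation for l'Hôpital's rule. Expanding numerator and denominator to first order gives the same value — the rule automates exactly that.


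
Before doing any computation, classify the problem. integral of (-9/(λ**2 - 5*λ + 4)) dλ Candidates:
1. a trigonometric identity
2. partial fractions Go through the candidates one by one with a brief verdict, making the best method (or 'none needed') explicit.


Technique: partial fractions — a proper rational integrand over the factorable λ**2 - 5*λ + 4: partial fractions reduce it to elementary pieces.
- a trigonometric identity — there is no trigonometric structure at all — the integrand carries no sine or cosine to rewrite.
- partial fractions: applies; the problem has the shape this method handles.


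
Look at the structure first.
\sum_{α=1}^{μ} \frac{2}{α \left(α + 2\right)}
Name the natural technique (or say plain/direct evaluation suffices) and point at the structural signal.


Best approach: telescoping — integer-spaced poles in \frac{2}{α \left(α + 2\right)} are the telescoping signature in disguise.


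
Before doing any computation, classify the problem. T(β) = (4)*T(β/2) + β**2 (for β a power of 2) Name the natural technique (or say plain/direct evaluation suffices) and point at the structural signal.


Best approach: the master substitution — the argument contracts 2-fold per step: reindex β exponentially and solve the linear recurrence in the new index.


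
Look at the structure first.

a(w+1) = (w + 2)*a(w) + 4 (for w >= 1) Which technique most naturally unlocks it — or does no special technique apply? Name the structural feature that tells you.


Verdict: a summation factor — with the index-dependent coefficient w + 2, dividing by the cumulative product turns the left side into a pure difference.


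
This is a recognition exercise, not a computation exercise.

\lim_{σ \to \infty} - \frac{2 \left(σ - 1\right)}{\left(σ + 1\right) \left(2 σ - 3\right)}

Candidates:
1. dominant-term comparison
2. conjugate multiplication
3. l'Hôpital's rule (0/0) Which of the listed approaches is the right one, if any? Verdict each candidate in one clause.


Method: dominant-term comparison — as σ grows, only the highest-degree terms matter — compare leading terms and read the limit off.
- dominant-term comparison — applicable, and directly so.
- conjugate multiplication — there are no radicals in tension whose conjugate would simplify matters.
- l'Hôpital's rule (0/0): as a single quotient the expression runs to ∞/∞ at the limit point — an at-infinity form of the rule would apply, though the leading-growth comparison is the direct reading.


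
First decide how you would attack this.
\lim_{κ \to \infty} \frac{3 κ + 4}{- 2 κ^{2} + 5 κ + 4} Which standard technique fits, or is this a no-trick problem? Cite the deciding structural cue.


Diagnosis: dominant-term comparison — as κ grows, only the highest-degree terms matter — compare leading terms and read the limit off. Viewed as a single quotient this is an ∞/∞ form — an at-infinity application of l'Hôpital's rule would also resolve it; comparing leading growth reads the answer without differentiating.


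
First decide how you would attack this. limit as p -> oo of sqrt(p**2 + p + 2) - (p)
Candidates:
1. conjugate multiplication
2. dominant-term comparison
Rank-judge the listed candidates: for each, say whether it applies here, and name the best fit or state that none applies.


Method: conjugate multiplication — an infinity-minus-infinity difference with a surviving radical — multiply by the conjugate to cancel the divergence.
- conjugate multiplication — a fit — the right tool for this form.
- dominant-term comparison — no ranking of term growth rates resolves the limit here.


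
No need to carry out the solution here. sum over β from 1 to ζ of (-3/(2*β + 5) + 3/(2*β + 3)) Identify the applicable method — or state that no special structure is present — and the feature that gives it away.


Diagnosis: telescoping — difference-of-shifts structure (each term adds 3/(2*β + 3), then subtracts its one-index-advanced value, which the following term adds back) leaves only the first and last pieces standing.


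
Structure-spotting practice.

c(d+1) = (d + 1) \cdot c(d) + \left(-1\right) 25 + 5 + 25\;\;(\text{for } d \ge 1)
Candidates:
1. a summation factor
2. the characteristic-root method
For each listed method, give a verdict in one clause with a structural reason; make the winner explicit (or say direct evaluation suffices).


Verdict: a summation factor — because the multiplier d + 1 is index-dependent, divide through by its running product and sum the resulting differences.
- a summation factor: applicable, and directly so.
- the characteristic-root method — an index-dependent weight blocks the pure exponential ansatz.


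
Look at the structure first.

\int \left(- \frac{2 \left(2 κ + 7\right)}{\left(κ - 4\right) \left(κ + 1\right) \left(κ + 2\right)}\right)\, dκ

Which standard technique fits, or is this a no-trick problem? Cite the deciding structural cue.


Method: partial fractions — a proper rational integrand whose denominator splits into simpler factors — decompose into partial fractions first.


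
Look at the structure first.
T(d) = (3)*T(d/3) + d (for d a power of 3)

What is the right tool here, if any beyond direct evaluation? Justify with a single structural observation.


Verdict: the master substitution — treat m = log base 3 of d as the new clock: one recursion step advances m by one while d scales by 3.


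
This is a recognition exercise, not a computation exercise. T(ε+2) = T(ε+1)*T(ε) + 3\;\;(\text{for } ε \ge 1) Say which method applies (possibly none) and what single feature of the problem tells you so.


Method: no special technique — the update rule curves (it is not linear in the unknown sequence), so no superposition-based closed form attaches — iterate or study it directly.


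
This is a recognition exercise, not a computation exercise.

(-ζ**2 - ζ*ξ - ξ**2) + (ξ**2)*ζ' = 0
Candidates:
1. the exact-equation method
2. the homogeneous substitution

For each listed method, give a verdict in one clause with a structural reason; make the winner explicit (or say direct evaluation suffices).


Method: the homogeneous substitution — the slope is degree-zero homogeneous: the ratio substitution v = ζ/ξ collapses it.
- the exact-equation method — the cross partial derivatives disagree, so no single potential exists.
- the homogeneous substitution — a fit — the right tool for this form.


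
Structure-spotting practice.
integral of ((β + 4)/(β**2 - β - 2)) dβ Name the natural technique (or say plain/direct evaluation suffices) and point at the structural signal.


Diagnosis: partial fractions — a proper rational integrand over the factorable β**2 - β - 2: partial fractions reduce it to elementary pieces.


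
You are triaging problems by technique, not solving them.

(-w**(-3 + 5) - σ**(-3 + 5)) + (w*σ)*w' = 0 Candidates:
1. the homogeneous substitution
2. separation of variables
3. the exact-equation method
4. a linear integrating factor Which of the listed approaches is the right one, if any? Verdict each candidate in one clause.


Method: the homogeneous substitution — the slope is degree-zero homogeneous: the ratio substitution v = w/σ collapses it. A Bernoulli substitution is a fair alternative on this equation directly; the homogeneous reading takes it as given.
- the homogeneous substitution: yes, a natural case for it.
- separation of variables: no division isolates the independent variable from the unknown.
- the exact-equation method: the mixed partial derivatives differ, so the left side is not a total differential.
- a linear integrating factor — the unknown enters nonlinearly (through a power, a denominator, or a transcendental function), which the linear integrating-factor recipe cannot absorb as-is — any repair would come from a preliminary substitution, not the factor.


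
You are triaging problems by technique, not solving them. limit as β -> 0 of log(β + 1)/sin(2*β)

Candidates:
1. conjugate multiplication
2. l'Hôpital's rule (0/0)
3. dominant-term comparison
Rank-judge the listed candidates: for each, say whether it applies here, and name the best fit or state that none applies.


Technique: l'Hôpital's rule (0/0) — the 0/0 form at 0 is the signature situation for l'Hôpital's rule. One could equally expand both pieces locally and compare leading terms; the rule does that in one stroke.
- conjugate multiplication — no divergent radical difference is present for a conjugate pair to cancel.
- l'Hôpital's rule (0/0) — yes — fits the structure here.
- dominant-term comparison — this limit is not decided by comparing polynomial growth at infinity.


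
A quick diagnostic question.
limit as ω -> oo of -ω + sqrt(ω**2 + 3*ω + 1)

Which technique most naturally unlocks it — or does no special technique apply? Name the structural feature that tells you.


Method: conjugate multiplication — two divergent pieces with a minus sign between them and a radical in the mix: rationalize sqrt(ω**2 + 3*ω + 1) - ω before any limit law applies.


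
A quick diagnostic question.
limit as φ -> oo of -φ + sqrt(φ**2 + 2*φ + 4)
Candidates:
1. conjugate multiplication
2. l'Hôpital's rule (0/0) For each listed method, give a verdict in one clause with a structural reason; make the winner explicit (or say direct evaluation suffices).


Method: conjugate multiplication — both pieces blow up but their difference is finite; the conjugate trick rationalizes sqrt(φ**2 + 2*φ + 4) - φ.
- conjugate multiplication — yes — fits the structure here.
- l'Hôpital's rule (0/0): the expression is a difference driving to ∞ − ∞, not a 0/0 quotient — there is no ratio for the rule to differentiate.


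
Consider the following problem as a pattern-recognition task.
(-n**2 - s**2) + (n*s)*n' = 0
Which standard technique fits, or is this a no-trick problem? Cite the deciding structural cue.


Method: the homogeneous substitution — the slope's numerator and denominator have matching total degree, so it depends only on n/s and the ratio substitution collapses it. A Bernoulli rewrite works here as the equation stands — the homogeneous substitution is the more immediate reading.


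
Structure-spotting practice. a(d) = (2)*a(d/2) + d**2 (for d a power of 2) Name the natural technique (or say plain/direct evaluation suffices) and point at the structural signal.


Technique: the master substitution — the argument d/2 divides the index by 2; the standard d = 2^m substitution converts it to a constant-shift recurrence.


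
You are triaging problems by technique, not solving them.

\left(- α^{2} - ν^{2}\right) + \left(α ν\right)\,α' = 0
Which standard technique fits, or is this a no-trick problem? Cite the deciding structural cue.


Best approach: the homogeneous substitution — solved for the derivative, the right side is unchanged under scaling ν and α together — it depends only on the ratio α/ν, so substitute a single ratio variable. A Bernoulli rewrite works here as the equation stands — the homogeneous substitution is the more immediate reading.


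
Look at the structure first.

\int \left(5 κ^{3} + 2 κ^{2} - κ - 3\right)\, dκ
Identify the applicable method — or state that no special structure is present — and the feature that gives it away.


Best approach: no special technique — every term is a constant multiple of a power of κ; term-wise power-rule integration needs no preliminary transformation.


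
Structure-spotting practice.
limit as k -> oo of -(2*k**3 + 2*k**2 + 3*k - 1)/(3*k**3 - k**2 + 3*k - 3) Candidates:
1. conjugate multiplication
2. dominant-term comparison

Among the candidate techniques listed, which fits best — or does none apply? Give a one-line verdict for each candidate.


Diagnosis: dominant-term comparison — divide by the highest power of k present: lower-order terms vanish and the dominant ratio remains.
- conjugate multiplication: rationalization has no target — no divergent radical difference appears.
- dominant-term comparison — applicable, and directly so.


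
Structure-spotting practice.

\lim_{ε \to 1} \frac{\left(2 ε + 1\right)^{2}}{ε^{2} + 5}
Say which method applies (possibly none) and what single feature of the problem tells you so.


Technique: no special technique — the expression is continuous at the evaluation point — substitute directly; no indeterminate form appears.


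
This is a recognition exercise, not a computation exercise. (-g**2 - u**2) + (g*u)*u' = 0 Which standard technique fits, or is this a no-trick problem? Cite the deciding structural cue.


Method: the homogeneous substitution — scaling g and u together leaves the slope fixed — it depends only on u/g, so substitute the ratio. This doubles as a Bernoulli equation in the unknown as written; the homogeneous route needs no setup at all.


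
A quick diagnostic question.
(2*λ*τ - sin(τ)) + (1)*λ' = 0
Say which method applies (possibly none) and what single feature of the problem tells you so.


Verdict: a linear integrating factor — the unknown enters only to the first power against a nonzero forcing term — the integrating-factor template applies directly.


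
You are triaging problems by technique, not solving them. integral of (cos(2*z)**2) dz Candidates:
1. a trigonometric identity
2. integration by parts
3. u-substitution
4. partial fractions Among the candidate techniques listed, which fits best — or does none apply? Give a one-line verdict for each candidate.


Method: a trigonometric identity — the even trigonometric power cos(2*z)**2 reduces by a double-angle identity before any integration is attempted.
- a trigonometric identity: applicable, and directly so.
- integration by parts: not the fit here: there is no polynomial factor to ladder down — parts can still close the trigonometric product by recursion, though the identity rewrite is the direct route.
- u-substitution: no subexpression of the integrand pairs with its own derivative as a factor — individual terms may offer their own substitutions, but any change of variable covering the whole integral would have to be constructed from outside the expression.
- partial fractions — the expression is not a ratio of polynomials that decomposes further.
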